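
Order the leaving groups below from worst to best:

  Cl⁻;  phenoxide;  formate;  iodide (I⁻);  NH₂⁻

NH₂⁻ < phenoxide < formate < Cl⁻ < iodide (I⁻)

Rank by basicity of the departing species: weakest base leaves most easily.
iodide (I⁻): pKₐ(HI) ≈ -10
Cl⁻: pKₐ(HCl) ≈ -7
formate: pKₐ(HCOOH) ≈ 3.8
phenoxide: pKₐ(C₆H₅OH (phenol)) ≈ 10
NH₂⁻: pKₐ(NH₃) ≈ 38
Reversing gives the worst-to-best order requested.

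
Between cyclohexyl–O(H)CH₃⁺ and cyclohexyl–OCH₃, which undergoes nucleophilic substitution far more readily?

cyclohexyl–O(H)CH₃⁺

From cyclohexyl–OCH₃ the departing group would be CH₃O⁻ (pKₐ(CH₃OH) ≈ 15.5). Strong base; alkoxides do not leave unassisted.
From cyclohexyl–O(H)CH₃⁺ the leaving group is R'OH (pKₐ(R'OH₂⁺) ≈ -2.4). Neutral; leaves from a protonated ether (an oxonium ion, R–O(H)R'⁺).
(In practice cyclohexyl–O(H)CH₃⁺ is made from cyclohexyl–OCH₃ by protonation with concentrated HI, allowing neutral methanol, rather than methoxide, to depart.)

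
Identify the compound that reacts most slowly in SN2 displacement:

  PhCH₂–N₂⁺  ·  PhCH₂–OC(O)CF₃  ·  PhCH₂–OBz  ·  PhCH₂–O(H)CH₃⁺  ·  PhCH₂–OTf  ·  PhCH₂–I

With the same alkyl group throughout, only the leaving group differentiates the rates.
A good leaving group is a weak base: the lower the pKₐ of its conjugate acid, the more readily it departs.
PhCH₂–N₂⁺ loses N₂: no meaningful conjugate acid; N₂ departs as an exceptionally stable neutral molecule
PhCH₂–OTf loses OTf⁻: pKₐ(CF₃SO₃H (triflic acid)) ≈ -14
PhCH₂–I loses I⁻: pKₐ(HI) ≈ -10
PhCH₂–O(H)CH₃⁺ loses R'OH: pKₐ(R'OH₂⁺) ≈ -2.4
PhCH₂–OC(O)CF₃ loses CF₃COO⁻: pKₐ(CF₃COOH) ≈ 0.2
PhCH₂–OBz loses PhCOO⁻: pKₐ(C₆H₅COOH) ≈ 4.2

PhCH₂–OBz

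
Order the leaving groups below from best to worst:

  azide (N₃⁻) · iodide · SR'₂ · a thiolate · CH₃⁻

iodide > SR'₂ > azide (N₃⁻) > a thiolate > CH₃⁻

The more stable X⁻ (or X) is on its own — i.e. the weaker a base it is — the better a leaving group it makes.
iodide: pKₐ(HI) ≈ -10 — large, highly polarisable; very weak base
SR'₂: pKₐ(R'₂SH⁺) ≈ -7
azide (N₃⁻): pKₐ(HN₃) ≈ 4.7 — linear, resonance-stabilised
a thiolate: pKₐ(RSH (a thiol)) ≈ 10.5 — moderately basic; rarely leaves without activation
CH₃⁻: pKₐ(CH₄) ≈ 48 — unstabilised carbanion; the worst conceivable leaving group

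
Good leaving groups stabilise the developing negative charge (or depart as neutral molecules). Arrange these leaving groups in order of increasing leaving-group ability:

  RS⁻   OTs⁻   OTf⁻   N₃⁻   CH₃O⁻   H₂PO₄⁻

OTf⁻: pKₐ(CF₃SO₃H (triflic acid)) ≈ -14
OTs⁻: pKₐ(p-CH₃C₆H₄SO₃H (TsOH)) ≈ -2.8
H₂PO₄⁻: pKₐ(H₃PO₄) ≈ 2.1
N₃⁻: pKₐ(HN₃) ≈ 4.7
RS⁻: pKₐ(RSH (a thiol)) ≈ 10.5
CH₃O⁻: pKₐ(CH₃OH) ≈ 15.5
Listed from poorest to best leaving group as asked.

CH₃O⁻ < RS⁻ < N₃⁻ < H₂PO₄⁻ < OTs⁻ < OTf⁻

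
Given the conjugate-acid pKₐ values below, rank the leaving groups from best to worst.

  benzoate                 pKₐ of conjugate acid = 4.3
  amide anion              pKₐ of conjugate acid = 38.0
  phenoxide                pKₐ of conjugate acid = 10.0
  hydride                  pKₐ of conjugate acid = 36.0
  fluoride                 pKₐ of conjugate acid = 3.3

fluoride > benzoate > phenoxide > hydride > amide anion

Lower conjugate-acid pKₐ ⇒ weaker base ⇒ better leaving group.
Sorting by the given values: fluoride (3.3), benzoate (4.3), phenoxide (10.0), hydride (36.0), amide anion (38.0).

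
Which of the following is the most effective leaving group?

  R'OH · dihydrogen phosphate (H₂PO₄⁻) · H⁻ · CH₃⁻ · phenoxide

Leaving-group ability tracks the stability of the departed species; conjugate-acid pKₐ is the usual yardstick (lower pKₐ → better LG).
R'OH: pKₐ(R'OH₂⁺) ≈ -2.4
dihydrogen phosphate (H₂PO₄⁻): pKₐ(H₃PO₄) ≈ 2.1
phenoxide: pKₐ(C₆H₅OH (phenol)) ≈ 10
H⁻: pKₐ(H₂) ≈ 36
CH₃⁻: pKₐ(CH₄) ≈ 48

R'OH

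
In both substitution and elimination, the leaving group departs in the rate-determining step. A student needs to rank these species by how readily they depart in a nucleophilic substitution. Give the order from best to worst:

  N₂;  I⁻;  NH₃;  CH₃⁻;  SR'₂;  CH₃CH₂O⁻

N₂ > I⁻ > SR'₂ > NH₃ > CH₃CH₂O⁻ > CH₃⁻

N₂: no meaningful conjugate acid; N₂ departs as an exceptionally stable neutral molecule
I⁻: pKₐ(HI) ≈ -10 — large, highly polarisable; very weak base
SR'₂: pKₐ(R'₂SH⁺) ≈ -7 — neutral; leaves from a sulfonium salt (R–SR'₂⁺)
NH₃: pKₐ(NH₄⁺) ≈ 9.2 — neutral but moderately basic; leaves from R–NH₃⁺
CH₃CH₂O⁻: pKₐ(CH₃CH₂OH) ≈ 16 — strong base; alkoxides do not leave unassisted
CH₃⁻: pKₐ(CH₄) ≈ 48 — unstabilised carbanion; the worst conceivable leaving group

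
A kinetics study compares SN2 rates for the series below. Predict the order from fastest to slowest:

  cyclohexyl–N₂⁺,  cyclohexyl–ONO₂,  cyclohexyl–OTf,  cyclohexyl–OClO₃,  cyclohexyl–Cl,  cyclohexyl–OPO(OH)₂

Same R in every case — rank the leaving groups.
Rank by basicity of the departing species: weakest base leaves most easily.
cyclohexyl–N₂⁺ loses N₂: no meaningful conjugate acid; N₂ departs as an exceptionally stable neutral molecule
cyclohexyl–OTf loses OTf⁻: pKₐ(CF₃SO₃H (triflic acid)) ≈ -14
cyclohexyl–OClO₃ loses ClO₄⁻: pKₐ(HClO₄) ≈ -10
cyclohexyl–Cl loses Cl⁻: pKₐ(HCl) ≈ -7
cyclohexyl–ONO₂ loses NO₃⁻: pKₐ(HNO₃) ≈ -1.3
cyclohexyl–OPO(OH)₂ loses H₂PO₄⁻: pKₐ(H₃PO₄) ≈ 2.1

cyclohexyl–N₂⁺ > cyclohexyl–OTf > cyclohexyl–OClO₃ > cyclohexyl–Cl > cyclohexyl–ONO₂ > cyclohexyl–OPO(OH)₂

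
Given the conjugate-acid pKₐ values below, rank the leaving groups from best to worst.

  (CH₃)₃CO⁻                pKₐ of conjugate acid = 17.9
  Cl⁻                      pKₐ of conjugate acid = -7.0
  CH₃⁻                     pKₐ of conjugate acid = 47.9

Cl⁻ > (CH₃)₃CO⁻ > CH₃⁻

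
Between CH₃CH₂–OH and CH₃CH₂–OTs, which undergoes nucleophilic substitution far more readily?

CH₃CH₂–OTs

From CH₃CH₂–OH the departing group would be OH⁻ (pKₐ(H₂O) ≈ 15.7). Strong base; essentially never leaves without prior activation.
From CH₃CH₂–OTs the leaving group is OTs⁻ (pKₐ(p-CH₃C₆H₄SO₃H (TsOH)) ≈ -2.8). Resonance-delocalised arenesulfonate.
(In practice CH₃CH₂–OTs is made from CH₃CH₂–OH by treatment with TsCl / pyridine, converting the hydroxyl into a tosylate.)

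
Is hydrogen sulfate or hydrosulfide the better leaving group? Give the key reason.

hydrogen sulfate

hydrogen sulfate is the better leaving group.
pKₐ(H₂SO₄) ≈ -3 versus pKₐ(H₂S) ≈ 7: hydrogen sulfate is the much weaker base.
Conjugate base of a strong mineral acid.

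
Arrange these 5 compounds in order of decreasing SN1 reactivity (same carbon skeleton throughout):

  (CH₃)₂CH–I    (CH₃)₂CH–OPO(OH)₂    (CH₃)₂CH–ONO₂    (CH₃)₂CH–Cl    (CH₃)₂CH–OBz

Same R in every case — rank the leaving groups.
Leaving-group ability tracks the stability of the departed species; conjugate-acid pKₐ is the usual yardstick (lower pKₐ → better LG).
(CH₃)₂CH–I loses I⁻: pKₐ(HI) ≈ -10
(CH₃)₂CH–Cl loses Cl⁻: pKₐ(HCl) ≈ -7
(CH₃)₂CH–ONO₂ loses NO₃⁻: pKₐ(HNO₃) ≈ -1.3
(CH₃)₂CH–OPO(OH)₂ loses H₂PO₄⁻: pKₐ(H₃PO₄) ≈ 2.1
(CH₃)₂CH–OBz loses PhCOO⁻: pKₐ(C₆H₅COOH) ≈ 4.2

(CH₃)₂CH–I > (CH₃)₂CH–Cl > (CH₃)₂CH–ONO₂ > (CH₃)₂CH–OPO(OH)₂ > (CH₃)₂CH–OBz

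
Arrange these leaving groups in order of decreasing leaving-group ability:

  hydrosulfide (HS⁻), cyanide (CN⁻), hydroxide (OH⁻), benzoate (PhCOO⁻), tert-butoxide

benzoate (PhCOO⁻) > hydrosulfide (HS⁻) > cyanide (CN⁻) > hydroxide (OH⁻) > tert-butoxide

Rank by basicity of the departing species: weakest base leaves most easily.
benzoate (PhCOO⁻): pKₐ(C₆H₅COOH) ≈ 4.2 — aryl carboxylate
hydrosulfide (HS⁻): pKₐ(H₂S) ≈ 7
cyanide (CN⁻): pKₐ(HCN) ≈ 9.2
hydroxide (OH⁻): pKₐ(H₂O) ≈ 15.7 — strong base; essentially never leaves without prior activation
tert-butoxide: pKₐ(t-BuOH) ≈ 18 — bulky, strongly basic alkoxide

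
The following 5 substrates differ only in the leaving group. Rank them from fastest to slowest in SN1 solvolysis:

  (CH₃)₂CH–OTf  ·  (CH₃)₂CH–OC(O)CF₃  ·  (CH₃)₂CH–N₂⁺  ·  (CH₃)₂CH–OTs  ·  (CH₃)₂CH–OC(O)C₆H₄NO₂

(CH₃)₂CH–N₂⁺ > (CH₃)₂CH–OTf > (CH₃)₂CH–OTs > (CH₃)₂CH–OC(O)CF₃ > (CH₃)₂CH–OC(O)C₆H₄NO₂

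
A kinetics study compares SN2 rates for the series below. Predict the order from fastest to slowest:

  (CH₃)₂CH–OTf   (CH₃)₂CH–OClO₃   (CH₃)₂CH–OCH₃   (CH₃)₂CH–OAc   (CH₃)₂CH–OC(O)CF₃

(CH₃)₂CH–OTf > (CH₃)₂CH–OClO₃ > (CH₃)₂CH–OC(O)CF₃ > (CH₃)₂CH–OAc > (CH₃)₂CH–OCH₃

Same R in every case — rank the leaving groups.
Leaving-group ability tracks the stability of the departed species; conjugate-acid pKₐ is the usual yardstick (lower pKₐ → better LG).
(CH₃)₂CH–OTf loses OTf⁻: pKₐ(CF₃SO₃H (triflic acid)) ≈ -14
(CH₃)₂CH–OClO₃ loses ClO₄⁻: pKₐ(HClO₄) ≈ -10
(CH₃)₂CH–OC(O)CF₃ loses CF₃COO⁻: pKₐ(CF₃COOH) ≈ 0.2
(CH₃)₂CH–OAc loses AcO⁻: pKₐ(CH₃COOH) ≈ 4.8
(CH₃)₂CH–OCH₃ loses CH₃O⁻: pKₐ(CH₃OH) ≈ 15.5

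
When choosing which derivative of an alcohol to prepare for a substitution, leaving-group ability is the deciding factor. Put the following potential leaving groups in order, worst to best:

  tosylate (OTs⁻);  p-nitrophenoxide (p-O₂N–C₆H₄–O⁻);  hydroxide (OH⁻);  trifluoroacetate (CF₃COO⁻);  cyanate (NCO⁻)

hydroxide (OH⁻) < p-nitrophenoxide (p-O₂N–C₆H₄–O⁻) < cyanate (NCO⁻) < trifluoroacetate (CF₃COO⁻) < tosylate (OTs⁻)

Leaving-group ability tracks the stability of the departed species; conjugate-acid pKₐ is the usual yardstick (lower pKₐ → better LG).
tosylate (OTs⁻): pKₐ(p-CH₃C₆H₄SO₃H (TsOH)) ≈ -2.8 — resonance-delocalised arenesulfonate
trifluoroacetate (CF₃COO⁻): pKₐ(CF₃COOH) ≈ 0.2 — strongly electron-withdrawing CF₃ stabilises the carboxylate
cyanate (NCO⁻): pKₐ(HOCN) ≈ 3.5 — resonance between N and O
p-nitrophenoxide (p-O₂N–C₆H₄–O⁻): pKₐ(p-nitrophenol) ≈ 7.2 — nitro group delocalises the charge; the classic chromogenic LG
hydroxide (OH⁻): pKₐ(H₂O) ≈ 15.7 — strong base; essentially never leaves without prior activation
Reversing gives the worst-to-best order requested.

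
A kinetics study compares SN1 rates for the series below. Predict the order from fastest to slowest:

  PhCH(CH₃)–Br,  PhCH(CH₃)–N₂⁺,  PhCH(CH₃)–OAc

PhCH(CH₃)–N₂⁺ > PhCH(CH₃)–Br > PhCH(CH₃)–OAc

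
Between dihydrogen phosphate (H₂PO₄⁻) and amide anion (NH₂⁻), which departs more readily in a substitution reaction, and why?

dihydrogen phosphate (H₂PO₄⁻)

dihydrogen phosphate (H₂PO₄⁻) is the better leaving group.
pKₐ(H₃PO₄) ≈ 2.1 versus pKₐ(NH₃) ≈ 38: dihydrogen phosphate (H₂PO₄⁻) is the much weaker base.
Moderate base; biological leaving group after further activation.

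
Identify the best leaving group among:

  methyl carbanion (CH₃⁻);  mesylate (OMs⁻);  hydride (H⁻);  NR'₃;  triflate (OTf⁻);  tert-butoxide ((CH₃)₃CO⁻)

triflate (OTf⁻)

triflate (OTf⁻): pKₐ(CF₃SO₃H (triflic acid)) ≈ -14
mesylate (OMs⁻): pKₐ(CH₃SO₃H (MsOH)) ≈ -1.9
NR'₃: pKₐ(R'₃NH⁺) ≈ 10.7
tert-butoxide ((CH₃)₃CO⁻): pKₐ(t-BuOH) ≈ 18
hydride (H⁻): pKₐ(H₂) ≈ 36
methyl carbanion (CH₃⁻): pKₐ(CH₄) ≈ 48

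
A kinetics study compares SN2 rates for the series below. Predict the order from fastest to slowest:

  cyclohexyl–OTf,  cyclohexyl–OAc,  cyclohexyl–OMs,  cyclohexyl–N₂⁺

The skeletons are identical, so relative rate is governed entirely by leaving-group ability.
Rank by basicity of the departing species: weakest base leaves most easily.
cyclohexyl–N₂⁺ loses N₂: no meaningful conjugate acid; N₂ departs as an exceptionally stable neutral molecule
cyclohexyl–OTf loses OTf⁻: pKₐ(CF₃SO₃H (triflic acid)) ≈ -14
cyclohexyl–OMs loses OMs⁻: pKₐ(CH₃SO₃H (MsOH)) ≈ -1.9
cyclohexyl–OAc loses AcO⁻: pKₐ(CH₃COOH) ≈ 4.8

cyclohexyl–N₂⁺ > cyclohexyl–OTf > cyclohexyl–OMs > cyclohexyl–OAc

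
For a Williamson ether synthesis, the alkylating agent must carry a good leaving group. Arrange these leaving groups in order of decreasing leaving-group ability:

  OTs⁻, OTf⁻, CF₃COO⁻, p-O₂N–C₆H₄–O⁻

OTf⁻ > OTs⁻ > CF₃COO⁻ > p-O₂N–C₆H₄–O⁻

Leaving-group ability tracks the stability of the departed species; conjugate-acid pKₐ is the usual yardstick (lower pKₐ → better LG).
OTf⁻: pKₐ(CF₃SO₃H (triflic acid)) ≈ -14 — charge spread over three oxygens and a CF₃ group; the premier leaving group in synthesis
OTs⁻: pKₐ(p-CH₃C₆H₄SO₃H (TsOH)) ≈ -2.8 — resonance-delocalised arenesulfonate
CF₃COO⁻: pKₐ(CF₃COOH) ≈ 0.2 — strongly electron-withdrawing CF₃ stabilises the carboxylate
p-O₂N–C₆H₄–O⁻: pKₐ(p-nitrophenol) ≈ 7.2 — nitro group delocalises the charge; the classic chromogenic LG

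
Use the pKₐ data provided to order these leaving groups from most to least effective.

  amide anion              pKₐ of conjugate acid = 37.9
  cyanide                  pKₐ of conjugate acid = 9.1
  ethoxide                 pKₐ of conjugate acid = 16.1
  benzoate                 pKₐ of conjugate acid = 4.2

Lower conjugate-acid pKₐ ⇒ weaker base ⇒ better leaving group.
Sorting by the given values: benzoate (4.2), cyanide (9.1), ethoxide (16.1), amide anion (37.9).

benzoate > cyanide > ethoxide > amide anion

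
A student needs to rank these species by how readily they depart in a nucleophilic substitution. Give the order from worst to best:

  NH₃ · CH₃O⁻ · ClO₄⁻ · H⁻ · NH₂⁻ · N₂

NH₂⁻ < H⁻ < CH₃O⁻ < NH₃ < ClO₄⁻ < N₂

Rank by basicity of the departing species: weakest base leaves most easily.
N₂: no meaningful conjugate acid; N₂ departs as an exceptionally stable neutral molecule
ClO₄⁻: pKₐ(HClO₄) ≈ -10
NH₃: pKₐ(NH₄⁺) ≈ 9.2 — neutral but moderately basic; leaves from R–NH₃⁺
CH₃O⁻: pKₐ(CH₃OH) ≈ 15.5 — strong base; alkoxides do not leave unassisted
H⁻: pKₐ(H₂) ≈ 36
NH₂⁻: pKₐ(NH₃) ≈ 38 — extremely strong base; never a leaving group
The question asks for worst first, so the sequence is read in increasing leaving-group ability.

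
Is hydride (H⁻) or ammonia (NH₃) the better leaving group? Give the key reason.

ammonia (NH₃) is the better leaving group.
pKₐ(NH₄⁺) ≈ 9.2 versus pKₐ(H₂) ≈ 36: ammonia (NH₃) is the much weaker base.
Neutral but moderately basic; leaves from R–NH₃⁺.

ammonia (NH₃)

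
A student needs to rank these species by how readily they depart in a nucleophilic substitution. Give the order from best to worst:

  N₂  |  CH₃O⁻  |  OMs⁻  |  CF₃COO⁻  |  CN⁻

N₂ > OMs⁻ > CF₃COO⁻ > CN⁻ > CH₃O⁻

A good leaving group is a weak base: the lower the pKₐ of its conjugate acid, the more readily it departs.
N₂: no meaningful conjugate acid; N₂ departs as an exceptionally stable neutral molecule
OMs⁻: pKₐ(CH₃SO₃H (MsOH)) ≈ -1.9
CF₃COO⁻: pKₐ(CF₃COOH) ≈ 0.2
CN⁻: pKₐ(HCN) ≈ 9.2
CH₃O⁻: pKₐ(CH₃OH) ≈ 15.5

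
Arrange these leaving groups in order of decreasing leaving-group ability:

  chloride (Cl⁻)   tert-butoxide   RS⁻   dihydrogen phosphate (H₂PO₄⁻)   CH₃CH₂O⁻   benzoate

chloride (Cl⁻) > dihydrogen phosphate (H₂PO₄⁻) > benzoate > RS⁻ > CH₃CH₂O⁻ > tert-butoxide

chloride (Cl⁻): pKₐ(HCl) ≈ -7
dihydrogen phosphate (H₂PO₄⁻): pKₐ(H₃PO₄) ≈ 2.1 — moderate base; biological leaving group after further activation
benzoate: pKₐ(C₆H₅COOH) ≈ 4.2
RS⁻: pKₐ(RSH (a thiol)) ≈ 10.5
CH₃CH₂O⁻: pKₐ(CH₃CH₂OH) ≈ 16
tert-butoxide: pKₐ(t-BuOH) ≈ 18 — bulky, strongly basic alkoxide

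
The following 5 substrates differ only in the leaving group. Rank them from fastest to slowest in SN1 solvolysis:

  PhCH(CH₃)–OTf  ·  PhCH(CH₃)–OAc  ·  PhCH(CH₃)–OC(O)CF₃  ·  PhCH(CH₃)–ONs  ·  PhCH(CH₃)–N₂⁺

PhCH(CH₃)–N₂⁺ > PhCH(CH₃)–OTf > PhCH(CH₃)–ONs > PhCH(CH₃)–OC(O)CF₃ > PhCH(CH₃)–OAc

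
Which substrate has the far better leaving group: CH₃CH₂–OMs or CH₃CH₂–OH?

From CH₃CH₂–OH the departing group would be OH⁻ (pKₐ(H₂O) ≈ 15.7). Strong base; essentially never leaves without prior activation.
From CH₃CH₂–OMs the leaving group is OMs⁻ (pKₐ(CH₃SO₃H (MsOH)) ≈ -1.9). Resonance-delocalised alkanesulfonate.
(In practice CH₃CH₂–OMs is made from CH₃CH₂–OH by treatment with MsCl / Et₃N, converting the hydroxyl into a mesylate.)

CH₃CH₂–OMs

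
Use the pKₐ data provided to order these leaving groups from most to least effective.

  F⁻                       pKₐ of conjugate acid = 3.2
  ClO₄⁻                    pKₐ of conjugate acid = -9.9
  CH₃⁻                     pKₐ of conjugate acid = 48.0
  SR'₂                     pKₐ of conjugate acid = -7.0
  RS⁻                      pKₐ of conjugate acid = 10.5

ClO₄⁻ > SR'₂ > F⁻ > RS⁻ > CH₃⁻

Lower conjugate-acid pKₐ ⇒ weaker base ⇒ better leaving group.
Sorting by the given values: ClO₄⁻ (-9.9), SR'₂ (-7.0), F⁻ (3.2), RS⁻ (10.5), CH₃⁻ (48.0).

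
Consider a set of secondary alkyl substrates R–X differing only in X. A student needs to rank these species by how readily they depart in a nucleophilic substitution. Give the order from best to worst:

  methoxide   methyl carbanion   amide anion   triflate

triflate > methoxide > amide anion > methyl carbanion

triflate: pKₐ(CF₃SO₃H (triflic acid)) ≈ -14
methoxide: pKₐ(CH₃OH) ≈ 15.5
amide anion: pKₐ(NH₃) ≈ 38 — extremely strong base; never a leaving group
methyl carbanion: pKₐ(CH₄) ≈ 48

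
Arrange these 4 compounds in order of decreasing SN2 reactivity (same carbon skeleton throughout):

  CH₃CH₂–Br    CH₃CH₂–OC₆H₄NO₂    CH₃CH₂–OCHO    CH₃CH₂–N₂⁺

CH₃CH₂–N₂⁺ > CH₃CH₂–Br > CH₃CH₂–OCHO > CH₃CH₂–OC₆H₄NO₂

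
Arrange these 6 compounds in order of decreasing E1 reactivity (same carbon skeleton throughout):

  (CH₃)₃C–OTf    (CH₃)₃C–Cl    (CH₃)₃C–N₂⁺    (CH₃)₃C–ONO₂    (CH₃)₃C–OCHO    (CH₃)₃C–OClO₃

(CH₃)₃C–N₂⁺ > (CH₃)₃C–OTf > (CH₃)₃C–OClO₃ > (CH₃)₃C–Cl > (CH₃)₃C–ONO₂ > (CH₃)₃C–OCHO

With the same alkyl group throughout, only the leaving group differentiates the rates.
Leaving-group ability tracks the stability of the departed species; conjugate-acid pKₐ is the usual yardstick (lower pKₐ → better LG).
(CH₃)₃C–N₂⁺ loses N₂: no meaningful conjugate acid; N₂ departs as an exceptionally stable neutral molecule
(CH₃)₃C–OTf loses OTf⁻: pKₐ(CF₃SO₃H (triflic acid)) ≈ -14
(CH₃)₃C–OClO₃ loses ClO₄⁻: pKₐ(HClO₄) ≈ -10
(CH₃)₃C–Cl loses Cl⁻: pKₐ(HCl) ≈ -7
(CH₃)₃C–ONO₂ loses NO₃⁻: pKₐ(HNO₃) ≈ -1.3
(CH₃)₃C–OCHO loses HCOO⁻: pKₐ(HCOOH) ≈ 3.8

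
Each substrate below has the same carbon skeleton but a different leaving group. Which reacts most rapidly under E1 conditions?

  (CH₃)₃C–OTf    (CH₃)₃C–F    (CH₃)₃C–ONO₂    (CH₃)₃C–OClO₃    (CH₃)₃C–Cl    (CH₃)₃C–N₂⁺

(CH₃)₃C–N₂⁺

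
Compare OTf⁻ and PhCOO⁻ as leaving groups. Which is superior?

OTf⁻ is the better leaving group.
pKₐ(CF₃SO₃H (triflic acid)) ≈ -14 versus pKₐ(C₆H₅COOH) ≈ 4.2: OTf⁻ is the much weaker base.
Charge spread over three oxygens and a CF₃ group; the premier leaving group in synthesis.

OTf⁻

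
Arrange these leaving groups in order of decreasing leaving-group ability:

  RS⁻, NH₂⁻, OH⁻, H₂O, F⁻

H₂O > F⁻ > RS⁻ > OH⁻ > NH₂⁻

H₂O: pKₐ(H₃O⁺) ≈ -1.7
F⁻: pKₐ(HF) ≈ 3.2
RS⁻: pKₐ(RSH (a thiol)) ≈ 10.5
OH⁻: pKₐ(H₂O) ≈ 15.7
NH₂⁻: pKₐ(NH₃) ≈ 38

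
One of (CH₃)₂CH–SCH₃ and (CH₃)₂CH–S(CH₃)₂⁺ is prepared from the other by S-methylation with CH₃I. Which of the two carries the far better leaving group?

From (CH₃)₂CH–SCH₃ the departing group would be RS⁻ (pKₐ(RSH (a thiol)) ≈ 10.5). Moderately basic; rarely leaves without activation.
From (CH₃)₂CH–S(CH₃)₂⁺ the leaving group is SR'₂ (pKₐ(R'₂SH⁺) ≈ -7). Neutral; leaves from a sulfonium salt (R–SR'₂⁺).
S-methylation with CH₃I works by allowing neutral dimethyl sulfide, rather than methanethiolate, to depart, making (CH₃)₂CH–S(CH₃)₂⁺ enormously more reactive.

(CH₃)₂CH–S(CH₃)₂⁺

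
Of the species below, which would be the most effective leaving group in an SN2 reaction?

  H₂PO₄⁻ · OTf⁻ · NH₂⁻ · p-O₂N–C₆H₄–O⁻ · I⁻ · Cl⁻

OTf⁻

A good leaving group is a weak base: the lower the pKₐ of its conjugate acid, the more readily it departs.
OTf⁻: pKₐ(CF₃SO₃H (triflic acid)) ≈ -14
I⁻: pKₐ(HI) ≈ -10
Cl⁻: pKₐ(HCl) ≈ -7
H₂PO₄⁻: pKₐ(H₃PO₄) ≈ 2.1
p-O₂N–C₆H₄–O⁻: pKₐ(p-nitrophenol) ≈ 7.2
NH₂⁻: pKₐ(NH₃) ≈ 38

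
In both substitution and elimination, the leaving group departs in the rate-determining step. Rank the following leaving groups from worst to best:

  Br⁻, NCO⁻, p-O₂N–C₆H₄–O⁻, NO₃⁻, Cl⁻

p-O₂N–C₆H₄–O⁻ < NCO⁻ < NO₃⁻ < Cl⁻ < Br⁻

Leaving-group ability tracks the stability of the departed species; conjugate-acid pKₐ is the usual yardstick (lower pKₐ → better LG).
Br⁻: pKₐ(HBr) ≈ -9
Cl⁻: pKₐ(HCl) ≈ -7
NO₃⁻: pKₐ(HNO₃) ≈ -1.3
NCO⁻: pKₐ(HOCN) ≈ 3.5
p-O₂N–C₆H₄–O⁻: pKₐ(p-nitrophenol) ≈ 7.2
The question asks for worst first, so the sequence is read in increasing leaving-group ability.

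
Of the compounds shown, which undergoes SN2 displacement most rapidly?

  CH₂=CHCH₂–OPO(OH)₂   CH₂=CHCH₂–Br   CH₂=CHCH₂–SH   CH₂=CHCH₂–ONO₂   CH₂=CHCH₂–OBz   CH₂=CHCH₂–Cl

The skeletons are identical, so relative rate is governed entirely by leaving-group ability.
Rank by basicity of the departing species: weakest base leaves most easily.
CH₂=CHCH₂–Br loses Br⁻: pKₐ(HBr) ≈ -9
CH₂=CHCH₂–Cl loses Cl⁻: pKₐ(HCl) ≈ -7
CH₂=CHCH₂–ONO₂ loses NO₃⁻: pKₐ(HNO₃) ≈ -1.3
CH₂=CHCH₂–OPO(OH)₂ loses H₂PO₄⁻: pKₐ(H₃PO₄) ≈ 2.1
CH₂=CHCH₂–OBz loses PhCOO⁻: pKₐ(C₆H₅COOH) ≈ 4.2
CH₂=CHCH₂–SH loses HS⁻: pKₐ(H₂S) ≈ 7

CH₂=CHCH₂–Br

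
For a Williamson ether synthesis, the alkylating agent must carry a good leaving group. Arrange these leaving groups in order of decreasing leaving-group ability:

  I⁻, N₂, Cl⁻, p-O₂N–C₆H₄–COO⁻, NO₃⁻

N₂ > I⁻ > Cl⁻ > NO₃⁻ > p-O₂N–C₆H₄–COO⁻

Rank by basicity of the departing species: weakest base leaves most easily.
N₂: no meaningful conjugate acid; N₂ departs as an exceptionally stable neutral molecule
I⁻: pKₐ(HI) ≈ -10 — large, highly polarisable; very weak base
Cl⁻: pKₐ(HCl) ≈ -7 — moderately weak base
NO₃⁻: pKₐ(HNO₃) ≈ -1.3
p-O₂N–C₆H₄–COO⁻: pKₐ(p-nitrobenzoic acid) ≈ 3.4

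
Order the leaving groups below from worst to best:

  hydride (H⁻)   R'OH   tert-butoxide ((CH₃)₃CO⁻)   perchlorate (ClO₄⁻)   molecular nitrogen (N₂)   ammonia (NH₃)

hydride (H⁻) < tert-butoxide ((CH₃)₃CO⁻) < ammonia (NH₃) < R'OH < perchlorate (ClO₄⁻) < molecular nitrogen (N₂)

A good leaving group is a weak base: the lower the pKₐ of its conjugate acid, the more readily it departs.
molecular nitrogen (N₂): no meaningful conjugate acid; N₂ departs as an exceptionally stable neutral molecule
perchlorate (ClO₄⁻): pKₐ(HClO₄) ≈ -10
R'OH: pKₐ(R'OH₂⁺) ≈ -2.4
ammonia (NH₃): pKₐ(NH₄⁺) ≈ 9.2 — neutral but moderately basic; leaves from R–NH₃⁺
tert-butoxide ((CH₃)₃CO⁻): pKₐ(t-BuOH) ≈ 18
hydride (H⁻): pKₐ(H₂) ≈ 36 — extremely strong base; leaves only in special hydride-transfer contexts
Listed from poorest to best leaving group as asked.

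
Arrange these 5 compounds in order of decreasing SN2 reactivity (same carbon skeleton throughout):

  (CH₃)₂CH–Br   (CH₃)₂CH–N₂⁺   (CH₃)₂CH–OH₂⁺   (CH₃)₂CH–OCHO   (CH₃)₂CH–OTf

(CH₃)₂CH–N₂⁺ > (CH₃)₂CH–OTf > (CH₃)₂CH–Br > (CH₃)₂CH–OH₂⁺ > (CH₃)₂CH–OCHO

With the same alkyl group throughout, only the leaving group differentiates the rates.
The more stable X⁻ (or X) is on its own — i.e. the weaker a base it is — the better a leaving group it makes.
(CH₃)₂CH–N₂⁺ loses N₂: no meaningful conjugate acid; N₂ departs as an exceptionally stable neutral molecule
(CH₃)₂CH–OTf loses OTf⁻: pKₐ(CF₃SO₃H (triflic acid)) ≈ -14
(CH₃)₂CH–Br loses Br⁻: pKₐ(HBr) ≈ -9
(CH₃)₂CH–OH₂⁺ loses H₂O: pKₐ(H₃O⁺) ≈ -1.7
(CH₃)₂CH–OCHO loses HCOO⁻: pKₐ(HCOOH) ≈ 3.8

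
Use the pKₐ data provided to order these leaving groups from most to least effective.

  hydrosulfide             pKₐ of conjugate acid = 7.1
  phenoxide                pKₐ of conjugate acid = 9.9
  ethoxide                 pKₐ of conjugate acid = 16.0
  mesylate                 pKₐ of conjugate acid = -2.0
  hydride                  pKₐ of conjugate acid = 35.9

mesylate > hydrosulfide > phenoxide > ethoxide > hydride

Lower conjugate-acid pKₐ ⇒ weaker base ⇒ better leaving group.
Sorting by the given values: mesylate (-2.0), hydrosulfide (7.1), phenoxide (9.9), ethoxide (16.0), hydride (35.9).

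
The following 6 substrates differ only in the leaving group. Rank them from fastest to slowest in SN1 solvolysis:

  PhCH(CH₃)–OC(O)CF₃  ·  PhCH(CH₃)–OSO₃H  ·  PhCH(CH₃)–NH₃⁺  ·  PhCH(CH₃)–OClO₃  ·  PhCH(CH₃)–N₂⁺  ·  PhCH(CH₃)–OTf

Same R in every case — rank the leaving groups.
Rank by basicity of the departing species: weakest base leaves most easily.
PhCH(CH₃)–N₂⁺ loses N₂: no meaningful conjugate acid; N₂ departs as an exceptionally stable neutral molecule
PhCH(CH₃)–OTf loses OTf⁻: pKₐ(CF₃SO₃H (triflic acid)) ≈ -14
PhCH(CH₃)–OClO₃ loses ClO₄⁻: pKₐ(HClO₄) ≈ -10
PhCH(CH₃)–OSO₃H loses HSO₄⁻: pKₐ(H₂SO₄) ≈ -3
PhCH(CH₃)–OC(O)CF₃ loses CF₃COO⁻: pKₐ(CF₃COOH) ≈ 0.2
PhCH(CH₃)–NH₃⁺ loses NH₃: pKₐ(NH₄⁺) ≈ 9.2

PhCH(CH₃)–N₂⁺ > PhCH(CH₃)–OTf > PhCH(CH₃)–OClO₃ > PhCH(CH₃)–OSO₃H > PhCH(CH₃)–OC(O)CF₃ > PhCH(CH₃)–NH₃⁺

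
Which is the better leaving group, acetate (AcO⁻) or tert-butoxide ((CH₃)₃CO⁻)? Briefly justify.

acetate (AcO⁻) is the better leaving group.
pKₐ(CH₃COOH) ≈ 4.8 versus pKₐ(t-BuOH) ≈ 18: acetate (AcO⁻) is the much weaker base.
Resonance-stabilised but still a weak base.

acetate (AcO⁻)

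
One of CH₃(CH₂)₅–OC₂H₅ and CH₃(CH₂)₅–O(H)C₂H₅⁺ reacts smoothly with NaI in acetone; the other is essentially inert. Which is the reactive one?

From CH₃(CH₂)₅–OC₂H₅ the departing group would be CH₃CH₂O⁻ (pKₐ(CH₃CH₂OH) ≈ 16). Strong base; alkoxides do not leave unassisted.
From CH₃(CH₂)₅–O(H)C₂H₅⁺ the leaving group is R'OH (pKₐ(R'OH₂⁺) ≈ -2.4). Neutral; leaves from a protonated ether (an oxonium ion, R–O(H)R'⁺).
(In practice CH₃(CH₂)₅–O(H)C₂H₅⁺ is made from CH₃(CH₂)₅–OC₂H₅ by protonation with concentrated HBr, allowing neutral ethanol, rather than ethoxide, to depart.)

CH₃(CH₂)₅–O(H)C₂H₅⁺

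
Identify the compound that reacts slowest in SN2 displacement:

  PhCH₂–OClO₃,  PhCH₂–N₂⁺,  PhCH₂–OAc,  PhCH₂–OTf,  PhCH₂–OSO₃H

PhCH₂–OAc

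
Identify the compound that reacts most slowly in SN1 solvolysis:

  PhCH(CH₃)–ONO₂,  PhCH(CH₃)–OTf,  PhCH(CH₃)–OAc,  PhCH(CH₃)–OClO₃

PhCH(CH₃)–OAc

With the same alkyl group throughout, only the leaving group differentiates the rates.
A good leaving group is a weak base: the lower the pKₐ of its conjugate acid, the more readily it departs.
PhCH(CH₃)–OTf loses OTf⁻: pKₐ(CF₃SO₃H (triflic acid)) ≈ -14
PhCH(CH₃)–OClO₃ loses ClO₄⁻: pKₐ(HClO₄) ≈ -10
PhCH(CH₃)–ONO₂ loses NO₃⁻: pKₐ(HNO₃) ≈ -1.3
PhCH(CH₃)–OAc loses AcO⁻: pKₐ(CH₃COOH) ≈ 4.8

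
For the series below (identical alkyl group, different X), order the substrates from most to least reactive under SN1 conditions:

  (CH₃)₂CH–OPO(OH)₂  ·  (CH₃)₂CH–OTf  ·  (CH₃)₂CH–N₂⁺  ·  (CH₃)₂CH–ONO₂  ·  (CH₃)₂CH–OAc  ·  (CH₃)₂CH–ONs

Identical carbon frameworks mean the comparison reduces to leaving-group quality.
The more stable X⁻ (or X) is on its own — i.e. the weaker a base it is — the better a leaving group it makes.
(CH₃)₂CH–N₂⁺ loses N₂: no meaningful conjugate acid; N₂ departs as an exceptionally stable neutral molecule
(CH₃)₂CH–OTf loses OTf⁻: pKₐ(CF₃SO₃H (triflic acid)) ≈ -14
(CH₃)₂CH–ONs loses ONs⁻: pKₐ(p-O₂NC₆H₄SO₃H) ≈ -3.5
(CH₃)₂CH–ONO₂ loses NO₃⁻: pKₐ(HNO₃) ≈ -1.3
(CH₃)₂CH–OPO(OH)₂ loses H₂PO₄⁻: pKₐ(H₃PO₄) ≈ 2.1
(CH₃)₂CH–OAc loses AcO⁻: pKₐ(CH₃COOH) ≈ 4.8

(CH₃)₂CH–N₂⁺ > (CH₃)₂CH–OTf > (CH₃)₂CH–ONs > (CH₃)₂CH–ONO₂ > (CH₃)₂CH–OPO(OH)₂ > (CH₃)₂CH–OAc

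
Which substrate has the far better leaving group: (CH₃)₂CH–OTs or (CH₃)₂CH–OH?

From (CH₃)₂CH–OH the departing group would be OH⁻ (pKₐ(H₂O) ≈ 15.7). Strong base; essentially never leaves without prior activation.
From (CH₃)₂CH–OTs the leaving group is OTs⁻ (pKₐ(p-CH₃C₆H₄SO₃H (TsOH)) ≈ -2.8). Resonance-delocalised arenesulfonate.
(In practice (CH₃)₂CH–OTs is made from (CH₃)₂CH–OH by treatment with TsCl / pyridine, converting the hydroxyl into a tosylate.)

(CH₃)₂CH–OTs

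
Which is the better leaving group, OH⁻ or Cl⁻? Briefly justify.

Cl⁻

Cl⁻ is the better leaving group.
pKₐ(HCl) ≈ -7 versus pKₐ(H₂O) ≈ 15.7: Cl⁻ is the much weaker base.
Moderately weak base.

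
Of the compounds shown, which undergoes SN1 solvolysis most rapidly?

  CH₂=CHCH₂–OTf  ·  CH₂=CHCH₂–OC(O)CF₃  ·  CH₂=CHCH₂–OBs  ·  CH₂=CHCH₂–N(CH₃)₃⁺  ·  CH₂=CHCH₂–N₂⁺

CH₂=CHCH₂–N₂⁺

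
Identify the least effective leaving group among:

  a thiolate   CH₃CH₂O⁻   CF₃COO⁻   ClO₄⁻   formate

CH₃CH₂O⁻

Leaving-group ability tracks the stability of the departed species; conjugate-acid pKₐ is the usual yardstick (lower pKₐ → better LG).
ClO₄⁻: pKₐ(HClO₄) ≈ -10
CF₃COO⁻: pKₐ(CF₃COOH) ≈ 0.2
formate: pKₐ(HCOOH) ≈ 3.8
a thiolate: pKₐ(RSH (a thiol)) ≈ 10.5
CH₃CH₂O⁻: pKₐ(CH₃CH₂OH) ≈ 16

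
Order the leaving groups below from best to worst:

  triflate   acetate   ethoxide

triflate: pKₐ(CF₃SO₃H (triflic acid)) ≈ -14 — charge spread over three oxygens and a CF₃ group; the premier leaving group in synthesis
acetate: pKₐ(CH₃COOH) ≈ 4.8
ethoxide: pKₐ(CH₃CH₂OH) ≈ 16

triflate > acetate > ethoxide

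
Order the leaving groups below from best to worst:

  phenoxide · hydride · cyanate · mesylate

mesylate > cyanate > phenoxide > hydride

A good leaving group is a weak base: the lower the pKₐ of its conjugate acid, the more readily it departs.
mesylate: pKₐ(CH₃SO₃H (MsOH)) ≈ -1.9 — resonance-delocalised alkanesulfonate
cyanate: pKₐ(HOCN) ≈ 3.5
phenoxide: pKₐ(C₆H₅OH (phenol)) ≈ 10 — resonance into the ring helps, but still a poor LG
hydride: pKₐ(H₂) ≈ 36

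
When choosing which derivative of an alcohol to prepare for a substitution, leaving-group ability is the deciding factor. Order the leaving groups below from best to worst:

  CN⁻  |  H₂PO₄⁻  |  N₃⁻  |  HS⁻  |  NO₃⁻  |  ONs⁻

ONs⁻ > NO₃⁻ > H₂PO₄⁻ > N₃⁻ > HS⁻ > CN⁻

Leaving-group ability tracks the stability of the departed species; conjugate-acid pKₐ is the usual yardstick (lower pKₐ → better LG).
ONs⁻: pKₐ(p-O₂NC₆H₄SO₃H) ≈ -3.5
NO₃⁻: pKₐ(HNO₃) ≈ -1.3
H₂PO₄⁻: pKₐ(H₃PO₄) ≈ 2.1
N₃⁻: pKₐ(HN₃) ≈ 4.7
HS⁻: pKₐ(H₂S) ≈ 7
CN⁻: pKₐ(HCN) ≈ 9.2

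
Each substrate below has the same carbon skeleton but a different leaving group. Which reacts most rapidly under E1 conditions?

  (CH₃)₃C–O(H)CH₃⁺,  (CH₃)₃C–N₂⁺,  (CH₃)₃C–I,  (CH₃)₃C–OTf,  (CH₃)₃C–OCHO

(CH₃)₃C–N₂⁺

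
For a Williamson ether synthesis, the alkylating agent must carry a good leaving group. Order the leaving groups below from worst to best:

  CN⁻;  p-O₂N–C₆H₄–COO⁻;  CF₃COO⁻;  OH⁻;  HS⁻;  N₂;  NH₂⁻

NH₂⁻ < OH⁻ < CN⁻ < HS⁻ < p-O₂N–C₆H₄–COO⁻ < CF₃COO⁻ < N₂

N₂: no meaningful conjugate acid; N₂ departs as an exceptionally stable neutral molecule
CF₃COO⁻: pKₐ(CF₃COOH) ≈ 0.2
p-O₂N–C₆H₄–COO⁻: pKₐ(p-nitrobenzoic acid) ≈ 3.4
HS⁻: pKₐ(H₂S) ≈ 7
CN⁻: pKₐ(HCN) ≈ 9.2
OH⁻: pKₐ(H₂O) ≈ 15.7
NH₂⁻: pKₐ(NH₃) ≈ 38
Listed from poorest to best leaving group as asked.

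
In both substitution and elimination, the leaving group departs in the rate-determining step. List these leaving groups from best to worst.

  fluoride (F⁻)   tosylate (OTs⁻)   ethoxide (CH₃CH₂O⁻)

tosylate (OTs⁻): pKₐ(p-CH₃C₆H₄SO₃H (TsOH)) ≈ -2.8
fluoride (F⁻): pKₐ(HF) ≈ 3.2
ethoxide (CH₃CH₂O⁻): pKₐ(CH₃CH₂OH) ≈ 16 — strong base; alkoxides do not leave unassisted

tosylate (OTs⁻) > fluoride (F⁻) > ethoxide (CH₃CH₂O⁻)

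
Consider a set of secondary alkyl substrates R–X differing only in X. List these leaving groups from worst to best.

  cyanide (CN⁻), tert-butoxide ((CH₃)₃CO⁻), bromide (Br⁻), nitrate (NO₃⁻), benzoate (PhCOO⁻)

tert-butoxide ((CH₃)₃CO⁻) < cyanide (CN⁻) < benzoate (PhCOO⁻) < nitrate (NO₃⁻) < bromide (Br⁻)

Rank by basicity of the departing species: weakest base leaves most easily.
bromide (Br⁻): pKₐ(HBr) ≈ -9
nitrate (NO₃⁻): pKₐ(HNO₃) ≈ -1.3
benzoate (PhCOO⁻): pKₐ(C₆H₅COOH) ≈ 4.2
cyanide (CN⁻): pKₐ(HCN) ≈ 9.2
tert-butoxide ((CH₃)₃CO⁻): pKₐ(t-BuOH) ≈ 18
Reversing gives the worst-to-best order requested.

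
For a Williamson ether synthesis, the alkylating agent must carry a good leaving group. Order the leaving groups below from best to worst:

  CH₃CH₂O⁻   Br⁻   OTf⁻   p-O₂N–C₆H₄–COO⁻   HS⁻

OTf⁻ > Br⁻ > p-O₂N–C₆H₄–COO⁻ > HS⁻ > CH₃CH₂O⁻

A good leaving group is a weak base: the lower the pKₐ of its conjugate acid, the more readily it departs.
OTf⁻: pKₐ(CF₃SO₃H (triflic acid)) ≈ -14 — charge spread over three oxygens and a CF₃ group; the premier leaving group in synthesis
Br⁻: pKₐ(HBr) ≈ -9 — weak base; good leaving group
p-O₂N–C₆H₄–COO⁻: pKₐ(p-nitrobenzoic acid) ≈ 3.4 — electron-withdrawing nitro group stabilises the carboxylate
HS⁻: pKₐ(H₂S) ≈ 7
CH₃CH₂O⁻: pKₐ(CH₃CH₂OH) ≈ 16 — strong base; alkoxides do not leave unassisted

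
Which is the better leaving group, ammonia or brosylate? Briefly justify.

brosylate

brosylate is the better leaving group.
pKₐ(p-BrC₆H₄SO₃H) ≈ -2.8 versus pKₐ(NH₄⁺) ≈ 9.2: brosylate is the much weaker base.
Arenesulfonate with a p-bromo substituent.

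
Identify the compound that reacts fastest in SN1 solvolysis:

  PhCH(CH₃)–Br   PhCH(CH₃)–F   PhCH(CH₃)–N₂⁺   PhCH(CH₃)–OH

PhCH(CH₃)–N₂⁺

Same R in every case — rank the leaving groups.
A good leaving group is a weak base: the lower the pKₐ of its conjugate acid, the more readily it departs.
PhCH(CH₃)–N₂⁺ loses N₂: no meaningful conjugate acid; N₂ departs as an exceptionally stable neutral molecule
PhCH(CH₃)–Br loses Br⁻: pKₐ(HBr) ≈ -9
PhCH(CH₃)–F loses F⁻: pKₐ(HF) ≈ 3.2
PhCH(CH₃)–OH loses OH⁻: pKₐ(H₂O) ≈ 15.7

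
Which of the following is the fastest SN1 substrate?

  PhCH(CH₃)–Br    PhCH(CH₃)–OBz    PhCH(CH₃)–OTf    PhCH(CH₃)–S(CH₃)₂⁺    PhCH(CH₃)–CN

With the same alkyl group throughout, only the leaving group differentiates the rates.
A good leaving group is a weak base: the lower the pKₐ of its conjugate acid, the more readily it departs.
PhCH(CH₃)–OTf loses OTf⁻: pKₐ(CF₃SO₃H (triflic acid)) ≈ -14
PhCH(CH₃)–Br loses Br⁻: pKₐ(HBr) ≈ -9
PhCH(CH₃)–S(CH₃)₂⁺ loses SR'₂: pKₐ(R'₂SH⁺) ≈ -7
PhCH(CH₃)–OBz loses PhCOO⁻: pKₐ(C₆H₅COOH) ≈ 4.2
PhCH(CH₃)–CN loses CN⁻: pKₐ(HCN) ≈ 9.2

PhCH(CH₃)–OTf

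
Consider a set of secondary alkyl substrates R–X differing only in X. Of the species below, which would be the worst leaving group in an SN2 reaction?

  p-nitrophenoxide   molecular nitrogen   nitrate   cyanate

A good leaving group is a weak base: the lower the pKₐ of its conjugate acid, the more readily it departs.
molecular nitrogen: no meaningful conjugate acid; N₂ departs as an exceptionally stable neutral molecule
nitrate: pKₐ(HNO₃) ≈ -1.3
cyanate: pKₐ(HOCN) ≈ 3.5
p-nitrophenoxide: pKₐ(p-nitrophenol) ≈ 7.2

p-nitrophenoxide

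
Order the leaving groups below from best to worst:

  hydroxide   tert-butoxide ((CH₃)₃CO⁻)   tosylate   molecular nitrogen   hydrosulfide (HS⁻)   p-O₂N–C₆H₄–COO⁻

molecular nitrogen > tosylate > p-O₂N–C₆H₄–COO⁻ > hydrosulfide (HS⁻) > hydroxide > tert-butoxide ((CH₃)₃CO⁻)

molecular nitrogen: no meaningful conjugate acid; N₂ departs as an exceptionally stable neutral molecule
tosylate: pKₐ(p-CH₃C₆H₄SO₃H (TsOH)) ≈ -2.8
p-O₂N–C₆H₄–COO⁻: pKₐ(p-nitrobenzoic acid) ≈ 3.4 — electron-withdrawing nitro group stabilises the carboxylate
hydrosulfide (HS⁻): pKₐ(H₂S) ≈ 7
hydroxide: pKₐ(H₂O) ≈ 15.7 — strong base; essentially never leaves without prior activation
tert-butoxide ((CH₃)₃CO⁻): pKₐ(t-BuOH) ≈ 18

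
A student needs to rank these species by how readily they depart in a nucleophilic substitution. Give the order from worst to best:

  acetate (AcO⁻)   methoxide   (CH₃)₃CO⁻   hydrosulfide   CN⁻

(CH₃)₃CO⁻ < methoxide < CN⁻ < hydrosulfide < acetate (AcO⁻)

The more stable X⁻ (or X) is on its own — i.e. the weaker a base it is — the better a leaving group it makes.
acetate (AcO⁻): pKₐ(CH₃COOH) ≈ 4.8
hydrosulfide: pKₐ(H₂S) ≈ 7
CN⁻: pKₐ(HCN) ≈ 9.2
methoxide: pKₐ(CH₃OH) ≈ 15.5
(CH₃)₃CO⁻: pKₐ(t-BuOH) ≈ 18
Listed from poorest to best leaving group as asked.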